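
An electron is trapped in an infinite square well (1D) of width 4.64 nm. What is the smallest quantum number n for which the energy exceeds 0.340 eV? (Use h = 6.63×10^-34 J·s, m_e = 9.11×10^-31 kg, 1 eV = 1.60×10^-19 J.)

n = 5

E_1 = h²/(8m_eL²) = 2.801×10^-21 J = 0.01751 eV.
Need n² > 0.340/0.01751 = 19.42, i.e. n > 4.407.
The smallest integer satisfying this is n = 5.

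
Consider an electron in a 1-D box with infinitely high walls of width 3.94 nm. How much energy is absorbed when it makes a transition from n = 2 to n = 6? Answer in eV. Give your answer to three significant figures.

E_1 = h²/(8m_eL²) = 3.881×10^-21 J.
|ΔE| = |2² − 6²|·E_1 = 32·3.881×10^-21 J = 1.242×10^-19 J = 0.775 eV.

|ΔE| = 0.775 eV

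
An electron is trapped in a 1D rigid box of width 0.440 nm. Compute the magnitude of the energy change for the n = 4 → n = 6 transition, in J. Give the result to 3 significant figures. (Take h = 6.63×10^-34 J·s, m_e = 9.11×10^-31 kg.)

|ΔE| = 6.23×10^-18 J

E_1 = h²/(8m_eL²) = 3.115×10^-19 J.
|ΔE| = |4² − 6²|·E_1 = 20·3.115×10^-19 J = 6.23×10^-18 J.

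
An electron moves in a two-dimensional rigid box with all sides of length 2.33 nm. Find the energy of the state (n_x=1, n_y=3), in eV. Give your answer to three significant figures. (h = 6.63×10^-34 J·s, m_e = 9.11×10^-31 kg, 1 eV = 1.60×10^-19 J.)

E = 0.694 eV

For a 2D rectangular well E = (h²/8m_e)·Σ n_i²/L_i² = (6.63×10^-34)²/(8·9.11×10^-31) · [1²/(2.33 nm)² + 3²/(2.33 nm)²].
Evaluating gives E = 1.111×10^-19 J = 0.694 eV.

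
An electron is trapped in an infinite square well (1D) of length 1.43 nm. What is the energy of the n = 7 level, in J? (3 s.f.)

E_7 = 1.44×10^-18 J

For an infinite well E_n = n²h²/(8m_eL²), so E_1 = h²/(8m_eL²) = (6.626×10^-34)²/(8·9.109×10^-31·(1.43×10^-9 m)²) = 2.946×10^-20 J.
Then E_7 = 7²·E_1 = 49·2.946×10^-20 J = 1.44×10^-18 J.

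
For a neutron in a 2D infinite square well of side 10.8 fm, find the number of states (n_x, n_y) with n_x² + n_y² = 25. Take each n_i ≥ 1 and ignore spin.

degeneracy = 2

The level has n_x² + n_y² = 25. The ordered positive-integer solutions are (3, 4), (4, 3).
That gives 2 states.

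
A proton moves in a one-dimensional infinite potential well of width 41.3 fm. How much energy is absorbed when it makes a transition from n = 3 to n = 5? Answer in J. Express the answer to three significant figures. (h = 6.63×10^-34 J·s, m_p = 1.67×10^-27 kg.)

|ΔE| = 3.09×10^-13 J

E_1 = h²/(8m_pL²) = 1.929×10^-14 J.
|ΔE| = |3² − 5²|·E_1 = 16·1.929×10^-14 J = 3.09×10^-13 J.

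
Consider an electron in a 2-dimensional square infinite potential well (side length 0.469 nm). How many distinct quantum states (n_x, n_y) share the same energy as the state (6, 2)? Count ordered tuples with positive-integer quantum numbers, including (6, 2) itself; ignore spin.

The level has n_x² + n_y² = 40. The ordered positive-integer solutions are (2, 6), (6, 2).
That gives 2 states.

degeneracy = 2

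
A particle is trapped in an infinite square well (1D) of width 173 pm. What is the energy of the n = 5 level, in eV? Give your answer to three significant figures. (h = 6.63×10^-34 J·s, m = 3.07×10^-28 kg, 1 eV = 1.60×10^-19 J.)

For an infinite well E_n = n²h²/(8mL²), so E_1 = h²/(8mL²) = (6.63×10^-34)²/(8·3.07×10^-28·(1.73×10^-10 m)²) = 5.980×10^-21 J.
Then E_5 = 5²·E_1 = 25·5.980×10^-21 J = 1.495×10^-19 J.
Converting, E_5 = 1.495×10^-19 J / (1.60×10^-19 J/eV) = 0.934 eV.

E_5 = 0.934 eV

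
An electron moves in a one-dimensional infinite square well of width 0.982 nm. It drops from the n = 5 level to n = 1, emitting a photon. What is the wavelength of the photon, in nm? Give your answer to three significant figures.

λ = 132 nm

E_1 = h²/(8m_eL²) = 6.248×10^-20 J, so ΔE = (5² − 1²)E_1 = 1.500×10^-18 J.
λ = hc/ΔE = (6.626×10^-34·2.998×10^8)/1.500×10^-18 = 1.32×10^-7 m = 132 nm.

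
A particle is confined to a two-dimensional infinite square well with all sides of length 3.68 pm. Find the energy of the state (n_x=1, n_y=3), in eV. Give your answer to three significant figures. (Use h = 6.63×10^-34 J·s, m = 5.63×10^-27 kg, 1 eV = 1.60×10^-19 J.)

For a 2D rectangular well E = (h²/8m)·Σ n_i²/L_i² = (6.63×10^-34)²/(8·5.63×10^-27) · [1²/(3.68 pm)² + 3²/(3.68 pm)²].
Evaluating gives E = 7.207×10^-18 J = 45.0 eV.

E = 45.0 eV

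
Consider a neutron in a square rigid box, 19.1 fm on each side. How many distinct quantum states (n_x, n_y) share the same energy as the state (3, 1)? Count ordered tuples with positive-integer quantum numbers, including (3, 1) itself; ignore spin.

The level has n_x² + n_y² = 10. The ordered positive-integer solutions are (1, 3), (3, 1).
That gives 2 states.

degeneracy = 2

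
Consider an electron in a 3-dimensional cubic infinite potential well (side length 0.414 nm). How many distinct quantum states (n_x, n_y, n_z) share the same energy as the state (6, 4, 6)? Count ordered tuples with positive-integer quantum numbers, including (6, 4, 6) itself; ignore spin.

The level has n_x² + n_y² + n_z² = 88. The ordered positive-integer solutions are (4, 6, 6), (6, 4, 6), (6, 6, 4).
That gives 3 states.

degeneracy = 3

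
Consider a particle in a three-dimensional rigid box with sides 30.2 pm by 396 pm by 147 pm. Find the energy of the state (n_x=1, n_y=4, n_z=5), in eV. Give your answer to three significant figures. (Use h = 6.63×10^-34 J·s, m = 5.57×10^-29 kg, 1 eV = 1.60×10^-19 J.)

E = 14.5 eV

For a 3D rectangular well E = (h²/8m)·Σ n_i²/L_i² = (6.63×10^-34)²/(8·5.57×10^-29) · [1²/(30.2 pm)² + 4²/(396 pm)² + 5²/(147 pm)²].
Evaluating gives E = 2.324×10^-18 J = 14.5 eV.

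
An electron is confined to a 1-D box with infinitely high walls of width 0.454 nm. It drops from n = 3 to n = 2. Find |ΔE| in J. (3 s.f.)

|ΔE| = 1.46×10^-18 J

E_1 = h²/(8m_eL²) = 2.923×10^-19 J.
|ΔE| = |3² − 2²|·E_1 = 5·2.923×10^-19 J = 1.46×10^-18 J.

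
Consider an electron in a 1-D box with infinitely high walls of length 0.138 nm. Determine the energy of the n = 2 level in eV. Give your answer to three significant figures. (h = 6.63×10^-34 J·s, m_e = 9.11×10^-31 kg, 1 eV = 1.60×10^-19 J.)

For an infinite well E_n = n²h²/(8m_eL²), so E_1 = h²/(8m_eL²) = (6.63×10^-34)²/(8·9.11×10^-31·(1.38×10^-10 m)²) = 3.167×10^-18 J.
Then E_2 = 2²·E_1 = 4·3.167×10^-18 J = 1.267×10^-17 J.
Converting, E_2 = 1.267×10^-17 J / (1.60×10^-19 J/eV) = 79.2 eV.

E_2 = 79.2 eV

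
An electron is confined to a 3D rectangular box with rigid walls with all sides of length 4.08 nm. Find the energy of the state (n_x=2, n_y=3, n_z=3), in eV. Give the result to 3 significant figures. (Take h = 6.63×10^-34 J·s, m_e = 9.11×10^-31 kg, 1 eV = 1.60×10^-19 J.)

For a 3D rectangular well E = (h²/8m_e)·Σ n_i²/L_i² = (6.63×10^-34)²/(8·9.11×10^-31) · [2²/(4.08 nm)² + 3²/(4.08 nm)² + 3²/(4.08 nm)²].
Evaluating gives E = 7.971×10^-20 J = 0.498 eV.

E = 0.498 eV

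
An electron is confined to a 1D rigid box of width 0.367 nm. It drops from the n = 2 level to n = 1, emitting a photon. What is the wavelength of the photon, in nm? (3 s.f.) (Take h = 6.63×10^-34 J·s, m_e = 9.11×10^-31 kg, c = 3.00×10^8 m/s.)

λ = 148 nm

E_1 = h²/(8m_eL²) = 4.478×10^-19 J, so ΔE = (2² − 1²)E_1 = 1.343×10^-18 J.
λ = hc/ΔE = (6.63×10^-34·3.00×10^8)/1.343×10^-18 = 1.48×10^-7 m = 148 nm.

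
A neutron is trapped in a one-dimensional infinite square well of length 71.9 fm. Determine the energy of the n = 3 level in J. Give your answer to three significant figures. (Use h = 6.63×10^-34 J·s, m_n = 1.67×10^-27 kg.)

E_3 = 5.73×10^-14 J

For an infinite well E_n = n²h²/(8m_nL²), so E_1 = h²/(8m_nL²) = (6.63×10^-34)²/(8·1.67×10^-27·(7.19×10^-14 m)²) = 6.364×10^-15 J.
Then E_3 = 3²·E_1 = 9·6.364×10^-15 J = 5.73×10^-14 J.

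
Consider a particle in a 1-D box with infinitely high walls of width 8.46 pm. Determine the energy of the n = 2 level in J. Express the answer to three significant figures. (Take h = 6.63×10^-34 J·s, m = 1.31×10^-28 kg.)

For an infinite well E_n = n²h²/(8mL²), so E_1 = h²/(8mL²) = (6.63×10^-34)²/(8·1.31×10^-28·(8.46×10^-12 m)²) = 5.860×10^-18 J.
Then E_2 = 2²·E_1 = 4·5.860×10^-18 J = 2.34×10^-17 J.

E_2 = 2.34×10^-17 J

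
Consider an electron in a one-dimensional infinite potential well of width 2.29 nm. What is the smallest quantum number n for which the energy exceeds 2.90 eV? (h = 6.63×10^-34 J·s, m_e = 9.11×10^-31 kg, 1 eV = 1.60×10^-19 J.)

n = 7

E_1 = h²/(8m_eL²) = 1.150×10^-20 J = 0.07188 eV.
Need n² > 2.90/0.07188 = 40.35, i.e. n > 6.352.
The smallest integer satisfying this is n = 7.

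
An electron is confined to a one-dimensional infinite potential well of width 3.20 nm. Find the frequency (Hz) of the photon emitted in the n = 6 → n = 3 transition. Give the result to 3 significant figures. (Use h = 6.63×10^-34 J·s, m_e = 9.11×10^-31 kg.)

f = 2.40×10^14 Hz

E_1 = h²/(8m_eL²) = 5.890×10^-21 J and ΔE = (6² − 3²)E_1 = 1.590×10^-19 J.
f = ΔE/h = 1.590×10^-19/6.63×10^-34 = 2.40×10^14 Hz.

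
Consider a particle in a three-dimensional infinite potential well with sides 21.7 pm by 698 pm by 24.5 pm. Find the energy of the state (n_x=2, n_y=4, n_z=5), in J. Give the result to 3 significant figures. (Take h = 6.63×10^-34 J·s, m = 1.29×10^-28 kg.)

E = 2.14×10^-17 J

For a 3D rectangular well E = (h²/8m)·Σ n_i²/L_i² = (6.63×10^-34)²/(8·1.29×10^-28) · [2²/(21.7 pm)² + 4²/(698 pm)² + 5²/(24.5 pm)²].
Evaluating gives E = 2.14×10^-17 J.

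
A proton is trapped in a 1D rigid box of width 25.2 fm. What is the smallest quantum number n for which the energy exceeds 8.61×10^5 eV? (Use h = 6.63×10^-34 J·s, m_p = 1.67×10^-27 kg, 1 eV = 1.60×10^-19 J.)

n = 2

E_1 = h²/(8m_pL²) = 5.181×10^-14 J = 3.238×10^5 eV.
Need n² > 8.61×10^5/3.238×10^5 = 2.659, i.e. n > 1.631.
The smallest integer satisfying this is n = 2.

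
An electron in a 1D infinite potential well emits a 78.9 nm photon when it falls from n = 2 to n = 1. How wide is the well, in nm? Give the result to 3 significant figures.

L = 0.268 nm

The photon carries ΔE = hc/λ = 6.626×10^-34·2.998×10^8/7.89×10^-8 m = 2.518×10^-18 J.
Since ΔE = (2² − 1²)E_1, E_1 = 8.393×10^-19 J, and L = h/√(8m_eE_1) = 2.68×10^-10 m = 0.268 nm.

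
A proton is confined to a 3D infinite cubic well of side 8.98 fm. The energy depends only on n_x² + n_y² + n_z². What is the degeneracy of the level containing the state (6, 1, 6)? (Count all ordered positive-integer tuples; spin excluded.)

The level has n_x² + n_y² + n_z² = 73. The ordered positive-integer solutions are (1, 6, 6), (6, 1, 6), (6, 6, 1).
That gives 3 states.

degeneracy = 3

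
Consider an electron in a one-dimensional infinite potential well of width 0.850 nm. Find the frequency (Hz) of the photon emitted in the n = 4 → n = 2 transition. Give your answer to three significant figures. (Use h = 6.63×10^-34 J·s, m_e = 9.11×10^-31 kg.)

f = 1.51×10^15 Hz

E_1 = h²/(8m_eL²) = 8.348×10^-20 J and ΔE = (4² − 2²)E_1 = 1.002×10^-18 J.
f = ΔE/h = 1.002×10^-18/6.63×10^-34 = 1.51×10^15 Hz.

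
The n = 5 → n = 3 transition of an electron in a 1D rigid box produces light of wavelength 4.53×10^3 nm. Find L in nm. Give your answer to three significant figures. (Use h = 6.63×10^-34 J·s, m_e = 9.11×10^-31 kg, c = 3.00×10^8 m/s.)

L = 4.69 nm

The photon carries ΔE = hc/λ = 6.63×10^-34·3.00×10^8/4.53×10^-6 m = 4.391×10^-20 J.
Since ΔE = (5² − 3²)E_1, E_1 = 2.744×10^-21 J, and L = h/√(8m_eE_1) = 4.69×10^-9 m = 4.69 nm.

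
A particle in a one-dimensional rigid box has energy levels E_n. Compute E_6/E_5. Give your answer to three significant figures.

1.44

E_n ∝ n², so E_6/E_5 = 6²/5² = 36/25 = 1.44.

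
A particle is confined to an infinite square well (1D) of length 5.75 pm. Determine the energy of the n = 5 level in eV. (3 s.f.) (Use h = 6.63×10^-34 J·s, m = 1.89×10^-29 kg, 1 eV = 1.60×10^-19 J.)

E_5 = 1.37×10^4 eV

For an infinite well E_n = n²h²/(8mL²), so E_1 = h²/(8mL²) = (6.63×10^-34)²/(8·1.89×10^-29·(5.75×10^-12 m)²) = 8.793×10^-17 J.
Then E_5 = 5²·E_1 = 25·8.793×10^-17 J = 2.198×10^-15 J.
Converting, E_5 = 2.198×10^-15 J / (1.60×10^-19 J/eV) = 1.37×10^4 eV.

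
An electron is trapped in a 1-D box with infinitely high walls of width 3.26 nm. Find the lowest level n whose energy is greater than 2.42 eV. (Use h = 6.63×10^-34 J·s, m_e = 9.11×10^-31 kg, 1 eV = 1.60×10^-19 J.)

E_1 = h²/(8m_eL²) = 5.675×10^-21 J = 0.03547 eV.
Need n² > 2.42/0.03547 = 68.23, i.e. n > 8.260.
The smallest integer satisfying this is n = 9.

n = 9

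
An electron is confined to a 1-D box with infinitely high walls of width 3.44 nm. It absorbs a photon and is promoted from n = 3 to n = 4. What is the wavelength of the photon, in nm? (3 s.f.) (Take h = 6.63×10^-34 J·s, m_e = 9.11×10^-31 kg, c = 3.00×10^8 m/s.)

E_1 = h²/(8m_eL²) = 5.097×10^-21 J, so ΔE = (4² − 3²)E_1 = 3.568×10^-20 J.
λ = hc/ΔE = (6.63×10^-34·3.00×10^8)/3.568×10^-20 = 5.57×10^-6 m = 5.57×10^3 nm.

λ = 5.57×10^3 nm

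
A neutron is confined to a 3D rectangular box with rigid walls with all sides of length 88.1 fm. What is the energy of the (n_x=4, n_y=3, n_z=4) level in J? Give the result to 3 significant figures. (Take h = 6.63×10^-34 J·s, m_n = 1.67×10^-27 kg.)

E = 1.74×10^-13 J

For a 3D rectangular well E = (h²/8m_n)·Σ n_i²/L_i² = (6.63×10^-34)²/(8·1.67×10^-27) · [4²/(88.1 fm)² + 3²/(88.1 fm)² + 4²/(88.1 fm)²].
Evaluating gives E = 1.74×10^-13 J.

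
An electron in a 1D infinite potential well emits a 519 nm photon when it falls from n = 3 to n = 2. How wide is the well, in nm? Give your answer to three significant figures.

L = 0.887 nm

The photon carries ΔE = hc/λ = 6.626×10^-34·2.998×10^8/5.19×10^-7 m = 3.828×10^-19 J.
Since ΔE = (3² − 2²)E_1, E_1 = 7.656×10^-20 J, and L = h/√(8m_eE_1) = 8.87×10^-10 m = 0.887 nm.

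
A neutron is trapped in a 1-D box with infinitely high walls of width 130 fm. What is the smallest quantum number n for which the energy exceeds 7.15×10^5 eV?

n = 8

E_1 = h²/(8m_nL²) = 1.939×10^-15 J = 1.210×10^4 eV.
Need n² > 7.15×10^5/1.210×10^4 = 59.09, i.e. n > 7.687.
The smallest integer satisfying this is n = 8.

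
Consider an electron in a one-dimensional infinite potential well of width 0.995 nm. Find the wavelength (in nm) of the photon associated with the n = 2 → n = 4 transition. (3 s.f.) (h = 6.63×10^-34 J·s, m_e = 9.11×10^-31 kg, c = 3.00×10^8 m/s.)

E_1 = h²/(8m_eL²) = 6.092×10^-20 J, so ΔE = (4² − 2²)E_1 = 7.310×10^-19 J.
λ = hc/ΔE = (6.63×10^-34·3.00×10^8)/7.310×10^-19 = 2.72×10^-7 m = 272 nm.

λ = 272 nm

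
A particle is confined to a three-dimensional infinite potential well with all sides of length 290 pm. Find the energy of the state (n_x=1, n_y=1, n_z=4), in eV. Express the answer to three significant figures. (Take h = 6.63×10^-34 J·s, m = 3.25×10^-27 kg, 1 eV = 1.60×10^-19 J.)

E = 0.0226 eV

For a 3D rectangular well E = (h²/8m)·Σ n_i²/L_i² = (6.63×10^-34)²/(8·3.25×10^-27) · [1²/(290 pm)² + 1²/(290 pm)² + 4²/(290 pm)²].
Evaluating gives E = 3.619×10^-21 J = 0.0226 eV.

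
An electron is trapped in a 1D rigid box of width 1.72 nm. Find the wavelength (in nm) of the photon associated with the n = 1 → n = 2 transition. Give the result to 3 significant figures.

E_1 = h²/(8m_eL²) = 2.037×10^-20 J, so ΔE = (2² − 1²)E_1 = 6.111×10^-20 J.
λ = hc/ΔE = (6.626×10^-34·2.998×10^8)/6.111×10^-20 = 3.25×10^-6 m = 3.25×10^3 nm.

λ = 3.25×10^3 nm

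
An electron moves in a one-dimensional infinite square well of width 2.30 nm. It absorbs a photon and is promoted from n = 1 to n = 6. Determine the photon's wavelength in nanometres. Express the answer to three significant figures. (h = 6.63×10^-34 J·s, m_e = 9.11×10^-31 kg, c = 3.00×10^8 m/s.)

E_1 = h²/(8m_eL²) = 1.140×10^-20 J, so ΔE = (6² − 1²)E_1 = 3.990×10^-19 J.
λ = hc/ΔE = (6.63×10^-34·3.00×10^8)/3.990×10^-19 = 4.98×10^-7 m = 498 nm.

λ = 498 nm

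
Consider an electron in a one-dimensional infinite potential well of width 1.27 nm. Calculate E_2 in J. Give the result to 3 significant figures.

E_2 = 1.49×10^-19 J

For an infinite well E_n = n²h²/(8m_eL²), so E_1 = h²/(8m_eL²) = (6.626×10^-34)²/(8·9.109×10^-31·(1.27×10^-9 m)²) = 3.735×10^-20 J.
Then E_2 = 2²·E_1 = 4·3.735×10^-20 J = 1.49×10^-19 J.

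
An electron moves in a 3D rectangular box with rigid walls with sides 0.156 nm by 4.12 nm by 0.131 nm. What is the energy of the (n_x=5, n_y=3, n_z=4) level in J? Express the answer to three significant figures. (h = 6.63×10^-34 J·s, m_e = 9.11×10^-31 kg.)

For a 3D rectangular well E = (h²/8m_e)·Σ n_i²/L_i² = (6.63×10^-34)²/(8·9.11×10^-31) · [5²/(0.156 nm)² + 3²/(4.12 nm)² + 4²/(0.131 nm)²].
Evaluating gives E = 1.18×10^-16 J.

E = 1.18×10^-16 J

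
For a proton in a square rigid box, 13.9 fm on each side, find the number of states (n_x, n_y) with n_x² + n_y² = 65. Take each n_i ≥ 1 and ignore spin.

The level has n_x² + n_y² = 65. The ordered positive-integer solutions are (1, 8), (4, 7), (7, 4), (8, 1).
That gives 4 states.

degeneracy = 4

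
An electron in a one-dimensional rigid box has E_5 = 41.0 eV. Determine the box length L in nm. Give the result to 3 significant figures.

From E_n = n²h²/(8m_eL²), L = n·h/√(8m_eE_n).
E_5 = 41.0 eV = 6.568×10^-18 J, so L = 5·6.626×10^-34/√(8·9.109×10^-31·6.568×10^-18) = 4.79×10^-10 m = 0.479 nm.

L = 0.479 nm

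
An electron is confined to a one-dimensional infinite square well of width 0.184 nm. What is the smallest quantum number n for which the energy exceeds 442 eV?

n = 7

E_1 = h²/(8m_eL²) = 1.780×10^-18 J = 11.11 eV.
Need n² > 442/11.11 = 39.78, i.e. n > 6.307.
The smallest integer satisfying this is n = 7.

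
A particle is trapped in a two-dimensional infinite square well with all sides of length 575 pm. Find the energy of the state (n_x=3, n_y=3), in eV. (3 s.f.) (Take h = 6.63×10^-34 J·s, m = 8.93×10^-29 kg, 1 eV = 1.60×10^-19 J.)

For a 2D rectangular well E = (h²/8m)·Σ n_i²/L_i² = (6.63×10^-34)²/(8·8.93×10^-29) · [3²/(575 pm)² + 3²/(575 pm)²].
Evaluating gives E = 3.350×10^-20 J = 0.209 eV.

E = 0.209 eV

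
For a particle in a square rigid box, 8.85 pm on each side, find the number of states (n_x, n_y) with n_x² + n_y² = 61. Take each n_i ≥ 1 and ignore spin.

degeneracy = 2

The level has n_x² + n_y² = 61. The ordered positive-integer solutions are (5, 6), (6, 5).
That gives 2 states.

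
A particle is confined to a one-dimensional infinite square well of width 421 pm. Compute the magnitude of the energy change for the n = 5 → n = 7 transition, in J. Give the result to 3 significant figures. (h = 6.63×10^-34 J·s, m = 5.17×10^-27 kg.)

E_1 = h²/(8mL²) = 5.996×10^-23 J.
|ΔE| = |5² − 7²|·E_1 = 24·5.996×10^-23 J = 1.44×10^-21 J.

|ΔE| = 1.44×10^-21 J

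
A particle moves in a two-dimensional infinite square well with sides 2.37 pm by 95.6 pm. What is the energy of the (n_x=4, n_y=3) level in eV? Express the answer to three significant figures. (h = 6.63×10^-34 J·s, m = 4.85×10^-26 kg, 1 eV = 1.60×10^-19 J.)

E = 20.2 eV

For a 2D rectangular well E = (h²/8m)·Σ n_i²/L_i² = (6.63×10^-34)²/(8·4.85×10^-26) · [4²/(2.37 pm)² + 3²/(95.6 pm)²].
Evaluating gives E = 3.228×10^-18 J = 20.2 eV.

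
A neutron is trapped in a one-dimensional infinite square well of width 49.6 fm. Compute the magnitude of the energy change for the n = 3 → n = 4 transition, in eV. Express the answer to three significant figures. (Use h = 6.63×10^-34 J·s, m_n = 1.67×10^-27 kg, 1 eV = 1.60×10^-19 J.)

|ΔE| = 5.85×10^5 eV

E_1 = h²/(8m_nL²) = 1.337×10^-14 J.
|ΔE| = |3² − 4²|·E_1 = 7·1.337×10^-14 J = 9.359×10^-14 J = 5.85×10^5 eV.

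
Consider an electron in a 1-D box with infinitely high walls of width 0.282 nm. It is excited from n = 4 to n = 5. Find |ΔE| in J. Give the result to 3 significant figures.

E_1 = h²/(8m_eL²) = 7.576×10^-19 J.
|ΔE| = |4² − 5²|·E_1 = 9·7.576×10^-19 J = 6.82×10^-18 J.

|ΔE| = 6.82×10^-18 J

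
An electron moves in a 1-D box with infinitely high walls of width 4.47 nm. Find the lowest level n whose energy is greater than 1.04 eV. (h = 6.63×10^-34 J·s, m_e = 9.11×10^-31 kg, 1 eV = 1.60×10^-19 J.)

n = 8

E_1 = h²/(8m_eL²) = 3.019×10^-21 J = 0.01887 eV.
Need n² > 1.04/0.01887 = 55.11, i.e. n > 7.424.
The smallest integer satisfying this is n = 8.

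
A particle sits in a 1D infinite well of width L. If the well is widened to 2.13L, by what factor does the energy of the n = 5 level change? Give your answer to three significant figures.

0.220

E_n ∝ 1/L², so the energy scales by 1/2.13² = 0.220.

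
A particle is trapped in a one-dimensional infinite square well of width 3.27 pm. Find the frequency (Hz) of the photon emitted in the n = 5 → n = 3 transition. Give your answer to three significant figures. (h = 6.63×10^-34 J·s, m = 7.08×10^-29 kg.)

f = 1.75×10^18 Hz

E_1 = h²/(8mL²) = 7.258×10^-17 J and ΔE = (5² − 3²)E_1 = 1.161×10^-15 J.
f = ΔE/h = 1.161×10^-15/6.63×10^-34 = 1.75×10^18 Hz.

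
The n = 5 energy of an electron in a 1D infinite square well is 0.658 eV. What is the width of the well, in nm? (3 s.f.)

L = 3.78 nm

From E_n = n²h²/(8m_eL²), L = n·h/√(8m_eE_n).
E_5 = 0.658 eV = 1.054×10^-19 J, so L = 5·6.626×10^-34/√(8·9.109×10^-31·1.054×10^-19) = 3.78×10^-9 m = 3.78 nm.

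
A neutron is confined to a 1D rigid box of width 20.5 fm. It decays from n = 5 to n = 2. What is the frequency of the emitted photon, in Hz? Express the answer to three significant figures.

f = 2.47×10^21 Hz

E_1 = h²/(8m_nL²) = 7.796×10^-14 J and ΔE = (5² − 2²)E_1 = 1.637×10^-12 J.
f = ΔE/h = 1.637×10^-12/6.626×10^-34 = 2.47×10^21 Hz.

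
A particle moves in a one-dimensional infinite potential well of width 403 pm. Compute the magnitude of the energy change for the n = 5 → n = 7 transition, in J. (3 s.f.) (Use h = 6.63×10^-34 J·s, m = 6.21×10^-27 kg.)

E_1 = h²/(8mL²) = 5.448×10^-23 J.
|ΔE| = |5² − 7²|·E_1 = 24·5.448×10^-23 J = 1.31×10^-21 J.

|ΔE| = 1.31×10^-21 J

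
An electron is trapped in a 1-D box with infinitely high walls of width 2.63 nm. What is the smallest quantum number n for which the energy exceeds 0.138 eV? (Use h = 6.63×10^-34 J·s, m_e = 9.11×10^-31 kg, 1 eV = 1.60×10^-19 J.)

n = 2

E_1 = h²/(8m_eL²) = 8.720×10^-21 J = 0.05450 eV.
Need n² > 0.138/0.05450 = 2.532, i.e. n > 1.591.
The smallest integer satisfying this is n = 2.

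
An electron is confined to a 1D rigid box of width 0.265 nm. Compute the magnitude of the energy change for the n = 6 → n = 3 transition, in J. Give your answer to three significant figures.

|ΔE| = 2.32×10^-17 J

E_1 = h²/(8m_eL²) = 8.579×10^-19 J.
|ΔE| = |6² − 3²|·E_1 = 27·8.579×10^-19 J = 2.32×10^-17 J.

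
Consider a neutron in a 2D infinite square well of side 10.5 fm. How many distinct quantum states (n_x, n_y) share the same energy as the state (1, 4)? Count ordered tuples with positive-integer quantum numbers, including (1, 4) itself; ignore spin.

The level has n_x² + n_y² = 17. The ordered positive-integer solutions are (1, 4), (4, 1).
That gives 2 states.

degeneracy = 2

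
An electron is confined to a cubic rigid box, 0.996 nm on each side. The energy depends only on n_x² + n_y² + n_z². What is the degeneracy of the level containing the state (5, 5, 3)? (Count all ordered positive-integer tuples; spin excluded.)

degeneracy = 9

The level has n_x² + n_y² + n_z² = 59. The ordered positive-integer solutions are (1, 3, 7), (1, 7, 3), (3, 1, 7), (3, 5, 5), (3, 7, 1), (5, 3, 5), (5, 5, 3), (7, 1, 3), (7, 3, 1).
That gives 9 states.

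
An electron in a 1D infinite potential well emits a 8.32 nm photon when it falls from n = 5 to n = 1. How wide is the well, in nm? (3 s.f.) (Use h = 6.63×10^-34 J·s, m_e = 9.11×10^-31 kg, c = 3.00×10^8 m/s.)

The photon carries ΔE = hc/λ = 6.63×10^-34·3.00×10^8/8.32×10^-9 m = 2.391×10^-17 J.
Since ΔE = (5² − 1²)E_1, E_1 = 9.962×10^-19 J, and L = h/√(8m_eE_1) = 2.46×10^-10 m = 0.246 nm.

L = 0.246 nm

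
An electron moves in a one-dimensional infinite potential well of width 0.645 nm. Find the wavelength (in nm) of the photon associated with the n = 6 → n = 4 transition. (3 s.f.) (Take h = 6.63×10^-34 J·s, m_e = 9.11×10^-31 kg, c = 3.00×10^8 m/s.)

E_1 = h²/(8m_eL²) = 1.450×10^-19 J, so ΔE = (6² − 4²)E_1 = 2.900×10^-18 J.
λ = hc/ΔE = (6.63×10^-34·3.00×10^8)/2.900×10^-18 = 6.86×10^-8 m = 68.6 nm.

λ = 68.6 nm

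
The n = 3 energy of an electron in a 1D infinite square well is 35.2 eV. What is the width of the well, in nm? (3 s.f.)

L = 0.310 nm

From E_n = n²h²/(8m_eL²), L = n·h/√(8m_eE_n).
E_3 = 35.2 eV = 5.639×10^-18 J, so L = 3·6.626×10^-34/√(8·9.109×10^-31·5.639×10^-18) = 3.10×10^-10 m = 0.310 nm.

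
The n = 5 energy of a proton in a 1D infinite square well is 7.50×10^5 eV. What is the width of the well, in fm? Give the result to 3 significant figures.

L = 82.6 fm

From E_n = n²h²/(8m_pL²), L = n·h/√(8m_pE_n).
E_5 = 7.50×10^5 eV = 1.201×10^-13 J, so L = 5·6.626×10^-34/√(8·1.673×10^-27·1.201×10^-13) = 8.26×10^-14 m = 82.6 fm.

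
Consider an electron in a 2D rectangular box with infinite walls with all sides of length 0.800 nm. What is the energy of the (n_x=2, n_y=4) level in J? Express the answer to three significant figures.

E = 1.88×10^-18 J

For a 2D rectangular well E = (h²/8m_e)·Σ n_i²/L_i² = (6.626×10^-34)²/(8·9.109×10^-31) · [2²/(0.800 nm)² + 4²/(0.800 nm)²].
Evaluating gives E = 1.88×10^-18 J.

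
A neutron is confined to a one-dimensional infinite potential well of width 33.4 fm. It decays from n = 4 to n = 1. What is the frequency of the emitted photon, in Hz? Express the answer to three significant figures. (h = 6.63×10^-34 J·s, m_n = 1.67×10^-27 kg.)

E_1 = h²/(8m_nL²) = 2.949×10^-14 J and ΔE = (4² − 1²)E_1 = 4.424×10^-13 J.
f = ΔE/h = 4.424×10^-13/6.63×10^-34 = 6.67×10^20 Hz.

f = 6.67×10^20 Hz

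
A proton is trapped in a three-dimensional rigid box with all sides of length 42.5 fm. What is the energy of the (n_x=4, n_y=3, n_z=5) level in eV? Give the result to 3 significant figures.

For a 3D rectangular well E = (h²/8m_p)·Σ n_i²/L_i² = (6.626×10^-34)²/(8·1.673×10^-27) · [4²/(42.5 fm)² + 3²/(42.5 fm)² + 5²/(42.5 fm)²].
Evaluating gives E = 9.080×10^-13 J = 5.67×10^6 eV.

E = 5.67×10^6 eV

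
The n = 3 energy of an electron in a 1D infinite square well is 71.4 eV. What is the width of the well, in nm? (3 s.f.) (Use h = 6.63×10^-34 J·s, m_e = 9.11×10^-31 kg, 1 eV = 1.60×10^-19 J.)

From E_n = n²h²/(8m_eL²), L = n·h/√(8m_eE_n).
E_3 = 71.4 eV = 1.142×10^-17 J, so L = 3·6.63×10^-34/√(8·9.11×10^-31·1.142×10^-17) = 2.18×10^-10 m = 0.218 nm.

L = 0.218 nm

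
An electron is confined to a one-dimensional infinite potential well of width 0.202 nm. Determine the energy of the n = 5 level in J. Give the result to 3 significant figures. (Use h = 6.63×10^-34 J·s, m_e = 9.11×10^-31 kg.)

E_5 = 3.70×10^-17 J

For an infinite well E_n = n²h²/(8m_eL²), so E_1 = h²/(8m_eL²) = (6.63×10^-34)²/(8·9.11×10^-31·(2.02×10^-10 m)²) = 1.478×10^-18 J.
Then E_5 = 5²·E_1 = 25·1.478×10^-18 J = 3.70×10^-17 J.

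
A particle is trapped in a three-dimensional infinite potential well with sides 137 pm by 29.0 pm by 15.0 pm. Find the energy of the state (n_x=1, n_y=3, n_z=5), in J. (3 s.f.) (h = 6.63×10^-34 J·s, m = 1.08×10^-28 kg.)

E = 6.20×10^-17 J

For a 3D rectangular well E = (h²/8m)·Σ n_i²/L_i² = (6.63×10^-34)²/(8·1.08×10^-28) · [1²/(137 pm)² + 3²/(29.0 pm)² + 5²/(15.0 pm)²].
Evaluating gives E = 6.20×10^-17 J.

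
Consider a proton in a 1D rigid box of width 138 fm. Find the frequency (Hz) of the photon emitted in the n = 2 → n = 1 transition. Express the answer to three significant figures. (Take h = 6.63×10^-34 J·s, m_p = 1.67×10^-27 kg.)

E_1 = h²/(8m_pL²) = 1.728×10^-15 J and ΔE = (2² − 1²)E_1 = 5.184×10^-15 J.
f = ΔE/h = 5.184×10^-15/6.63×10^-34 = 7.82×10^18 Hz.

f = 7.82×10^18 Hz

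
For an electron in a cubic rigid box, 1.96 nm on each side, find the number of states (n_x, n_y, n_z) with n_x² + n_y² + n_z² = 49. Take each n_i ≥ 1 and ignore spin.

degeneracy = 6

The level has n_x² + n_y² + n_z² = 49. The ordered positive-integer solutions are (2, 3, 6), (2, 6, 3), (3, 2, 6), (3, 6, 2), (6, 2, 3), (6, 3, 2).
That gives 6 states.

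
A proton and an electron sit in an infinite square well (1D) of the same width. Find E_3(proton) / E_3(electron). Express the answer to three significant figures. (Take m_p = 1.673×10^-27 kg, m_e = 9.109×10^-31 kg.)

E_n ∝ 1/m at fixed n and L, so the ratio is m_e/m_p = 9.109×10^-31/1.673×10^-27 = 5.44×10^-4.

5.44×10^-4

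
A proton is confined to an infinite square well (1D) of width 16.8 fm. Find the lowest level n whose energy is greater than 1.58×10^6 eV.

n = 2

E_1 = h²/(8m_pL²) = 1.162×10^-13 J = 7.253×10^5 eV.
Need n² > 1.58×10^6/7.253×10^5 = 2.178, i.e. n > 1.476.
The smallest integer satisfying this is n = 2.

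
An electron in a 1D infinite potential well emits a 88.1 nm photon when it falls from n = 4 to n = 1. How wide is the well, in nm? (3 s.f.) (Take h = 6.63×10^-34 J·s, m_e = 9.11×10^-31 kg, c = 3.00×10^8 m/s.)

L = 0.633 nm

The photon carries ΔE = hc/λ = 6.63×10^-34·3.00×10^8/8.81×10^-8 m = 2.258×10^-18 J.
Since ΔE = (4² − 1²)E_1, E_1 = 1.505×10^-19 J, and L = h/√(8m_eE_1) = 6.33×10^-10 m = 0.633 nm.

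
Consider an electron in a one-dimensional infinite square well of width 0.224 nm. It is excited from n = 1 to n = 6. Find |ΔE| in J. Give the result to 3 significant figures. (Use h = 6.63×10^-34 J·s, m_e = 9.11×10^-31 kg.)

|ΔE| = 4.21×10^-17 J

E_1 = h²/(8m_eL²) = 1.202×10^-18 J.
|ΔE| = |1² − 6²|·E_1 = 35·1.202×10^-18 J = 4.21×10^-17 J.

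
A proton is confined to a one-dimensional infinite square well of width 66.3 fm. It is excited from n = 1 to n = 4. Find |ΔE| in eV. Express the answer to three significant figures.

E_1 = h²/(8m_pL²) = 7.463×10^-15 J.
|ΔE| = |1² − 4²|·E_1 = 15·7.463×10^-15 J = 1.119×10^-13 J = 6.99×10^5 eV.

|ΔE| = 6.99×10^5 eV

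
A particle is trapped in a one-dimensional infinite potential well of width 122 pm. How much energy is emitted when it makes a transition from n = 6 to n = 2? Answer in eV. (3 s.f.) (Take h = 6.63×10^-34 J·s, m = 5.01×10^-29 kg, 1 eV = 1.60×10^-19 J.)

|ΔE| = 14.7 eV

E_1 = h²/(8mL²) = 7.369×10^-20 J.
|ΔE| = |6² − 2²|·E_1 = 32·7.369×10^-20 J = 2.358×10^-18 J = 14.7 eV.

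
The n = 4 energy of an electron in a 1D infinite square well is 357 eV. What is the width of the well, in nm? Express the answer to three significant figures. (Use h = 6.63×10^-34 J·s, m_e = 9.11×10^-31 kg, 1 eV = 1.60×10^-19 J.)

L = 0.130 nm

From E_n = n²h²/(8m_eL²), L = n·h/√(8m_eE_n).
E_4 = 357 eV = 5.712×10^-17 J, so L = 4·6.63×10^-34/√(8·9.11×10^-31·5.712×10^-17) = 1.30×10^-10 m = 0.130 nm.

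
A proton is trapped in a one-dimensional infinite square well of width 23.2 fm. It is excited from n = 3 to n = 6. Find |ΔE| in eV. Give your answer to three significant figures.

E_1 = h²/(8m_pL²) = 6.095×10^-14 J.
|ΔE| = |3² − 6²|·E_1 = 27·6.095×10^-14 J = 1.646×10^-12 J = 1.03×10^7 eV.

|ΔE| = 1.03×10^7 eV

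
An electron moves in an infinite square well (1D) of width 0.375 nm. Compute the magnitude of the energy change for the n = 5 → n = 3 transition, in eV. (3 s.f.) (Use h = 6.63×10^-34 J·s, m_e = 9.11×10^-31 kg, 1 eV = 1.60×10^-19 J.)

E_1 = h²/(8m_eL²) = 4.289×10^-19 J.
|ΔE| = |5² − 3²|·E_1 = 16·4.289×10^-19 J = 6.862×10^-18 J = 42.9 eV.

|ΔE| = 42.9 eV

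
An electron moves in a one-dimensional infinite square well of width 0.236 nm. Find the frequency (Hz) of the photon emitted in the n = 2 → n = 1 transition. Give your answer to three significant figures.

E_1 = h²/(8m_eL²) = 1.082×10^-18 J and ΔE = (2² − 1²)E_1 = 3.246×10^-18 J.
f = ΔE/h = 3.246×10^-18/6.626×10^-34 = 4.90×10^15 Hz.

f = 4.90×10^15 Hz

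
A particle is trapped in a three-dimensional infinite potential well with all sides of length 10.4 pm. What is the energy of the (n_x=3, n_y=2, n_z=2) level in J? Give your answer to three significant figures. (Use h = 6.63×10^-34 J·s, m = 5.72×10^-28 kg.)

E = 1.51×10^-17 J

For a 3D rectangular well E = (h²/8m)·Σ n_i²/L_i² = (6.63×10^-34)²/(8·5.72×10^-28) · [3²/(10.4 pm)² + 2²/(10.4 pm)² + 2²/(10.4 pm)²].
Evaluating gives E = 1.51×10^-17 J.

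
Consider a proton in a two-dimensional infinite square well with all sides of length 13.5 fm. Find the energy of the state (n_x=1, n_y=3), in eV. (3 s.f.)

E = 1.12×10^7 eV

For a 2D rectangular well E = (h²/8m_p)·Σ n_i²/L_i² = (6.626×10^-34)²/(8·1.673×10^-27) · [1²/(13.5 fm)² + 3²/(13.5 fm)²].
Evaluating gives E = 1.800×10^-12 J = 1.12×10^7 eV.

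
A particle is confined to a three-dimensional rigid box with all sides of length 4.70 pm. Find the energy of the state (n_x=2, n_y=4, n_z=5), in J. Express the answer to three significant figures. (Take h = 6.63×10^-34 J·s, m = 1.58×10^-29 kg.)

For a 3D rectangular well E = (h²/8m)·Σ n_i²/L_i² = (6.63×10^-34)²/(8·1.58×10^-29) · [2²/(4.70 pm)² + 4²/(4.70 pm)² + 5²/(4.70 pm)²].
Evaluating gives E = 7.08×10^-15 J.

E = 7.08×10^-15 J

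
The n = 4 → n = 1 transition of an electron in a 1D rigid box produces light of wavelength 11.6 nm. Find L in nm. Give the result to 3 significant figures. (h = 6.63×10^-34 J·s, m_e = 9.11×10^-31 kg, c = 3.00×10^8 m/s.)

L = 0.230 nm

The photon carries ΔE = hc/λ = 6.63×10^-34·3.00×10^8/1.16×10^-8 m = 1.715×10^-17 J.
Since ΔE = (4² − 1²)E_1, E_1 = 1.143×10^-18 J, and L = h/√(8m_eE_1) = 2.30×10^-10 m = 0.230 nm.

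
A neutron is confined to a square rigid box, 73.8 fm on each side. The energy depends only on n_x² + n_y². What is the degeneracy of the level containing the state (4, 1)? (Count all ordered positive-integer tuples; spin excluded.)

The level has n_x² + n_y² = 17. The ordered positive-integer solutions are (1, 4), (4, 1).
That gives 2 states.

degeneracy = 2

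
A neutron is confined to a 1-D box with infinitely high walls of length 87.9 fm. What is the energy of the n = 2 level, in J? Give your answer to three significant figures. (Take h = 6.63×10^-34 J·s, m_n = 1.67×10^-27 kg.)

For an infinite well E_n = n²h²/(8m_nL²), so E_1 = h²/(8m_nL²) = (6.63×10^-34)²/(8·1.67×10^-27·(8.79×10^-14 m)²) = 4.258×10^-15 J.
Then E_2 = 2²·E_1 = 4·4.258×10^-15 J = 1.70×10^-14 J.

E_2 = 1.70×10^-14 J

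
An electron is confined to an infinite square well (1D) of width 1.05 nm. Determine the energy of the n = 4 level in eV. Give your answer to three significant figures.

E_4 = 5.46 eV

For an infinite well E_n = n²h²/(8m_eL²), so E_1 = h²/(8m_eL²) = (6.626×10^-34)²/(8·9.109×10^-31·(1.05×10^-9 m)²) = 5.465×10^-20 J.
Then E_4 = 4²·E_1 = 16·5.465×10^-20 J = 8.744×10^-19 J.
Converting, E_4 = 8.744×10^-19 J / (1.602×10^-19 J/eV) = 5.46 eV.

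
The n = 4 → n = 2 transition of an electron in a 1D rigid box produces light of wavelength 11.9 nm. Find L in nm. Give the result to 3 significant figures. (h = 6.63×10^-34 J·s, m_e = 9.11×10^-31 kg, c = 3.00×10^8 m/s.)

L = 0.208 nm

The photon carries ΔE = hc/λ = 6.63×10^-34·3.00×10^8/1.19×10^-8 m = 1.671×10^-17 J.
Since ΔE = (4² − 2²)E_1, E_1 = 1.393×10^-18 J, and L = h/√(8m_eE_1) = 2.08×10^-10 m = 0.208 nm.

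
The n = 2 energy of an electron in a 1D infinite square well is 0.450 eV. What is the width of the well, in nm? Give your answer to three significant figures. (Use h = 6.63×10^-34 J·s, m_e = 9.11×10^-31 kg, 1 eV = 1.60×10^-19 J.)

L = 1.83 nm

From E_n = n²h²/(8m_eL²), L = n·h/√(8m_eE_n).
E_2 = 0.450 eV = 7.200×10^-20 J, so L = 2·6.63×10^-34/√(8·9.11×10^-31·7.200×10^-20) = 1.83×10^-9 m = 1.83 nm.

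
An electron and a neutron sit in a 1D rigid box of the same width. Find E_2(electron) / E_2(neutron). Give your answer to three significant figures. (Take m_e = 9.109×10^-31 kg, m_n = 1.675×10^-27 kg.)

1.84×10^3

E_n ∝ 1/m at fixed n and L, so the ratio is m_n/m_e = 1.675×10^-27/9.109×10^-31 = 1.84×10^3.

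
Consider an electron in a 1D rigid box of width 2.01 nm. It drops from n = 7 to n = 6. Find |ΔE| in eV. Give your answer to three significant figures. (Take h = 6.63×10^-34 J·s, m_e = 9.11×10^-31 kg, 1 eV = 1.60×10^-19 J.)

E_1 = h²/(8m_eL²) = 1.493×10^-20 J.
|ΔE| = |7² − 6²|·E_1 = 13·1.493×10^-20 J = 1.941×10^-19 J = 1.21 eV.

|ΔE| = 1.21 eV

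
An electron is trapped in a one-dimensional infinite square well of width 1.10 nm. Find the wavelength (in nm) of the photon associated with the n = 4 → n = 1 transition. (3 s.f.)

E_1 = h²/(8m_eL²) = 4.979×10^-20 J, so ΔE = (4² − 1²)E_1 = 7.468×10^-19 J.
λ = hc/ΔE = (6.626×10^-34·2.998×10^8)/7.468×10^-19 = 2.66×10^-7 m = 266 nm.

λ = 266 nm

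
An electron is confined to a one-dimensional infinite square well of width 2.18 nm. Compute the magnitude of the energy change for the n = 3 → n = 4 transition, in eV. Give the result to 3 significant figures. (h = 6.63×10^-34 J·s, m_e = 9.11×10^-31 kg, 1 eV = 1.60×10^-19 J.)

E_1 = h²/(8m_eL²) = 1.269×10^-20 J.
|ΔE| = |3² − 4²|·E_1 = 7·1.269×10^-20 J = 8.883×10^-20 J = 0.555 eV.

|ΔE| = 0.555 eV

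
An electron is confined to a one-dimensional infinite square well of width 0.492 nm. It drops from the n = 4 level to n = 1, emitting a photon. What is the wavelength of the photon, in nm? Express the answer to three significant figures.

λ = 53.2 nm

E_1 = h²/(8m_eL²) = 2.489×10^-19 J, so ΔE = (4² − 1²)E_1 = 3.733×10^-18 J.
λ = hc/ΔE = (6.626×10^-34·2.998×10^8)/3.733×10^-18 = 5.32×10^-8 m = 53.2 nm.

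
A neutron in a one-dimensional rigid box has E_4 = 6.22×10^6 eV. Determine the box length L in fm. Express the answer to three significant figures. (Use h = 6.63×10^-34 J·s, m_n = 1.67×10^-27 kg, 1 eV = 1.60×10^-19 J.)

From E_n = n²h²/(8m_nL²), L = n·h/√(8m_nE_n).
E_4 = 6.22×10^6 eV = 9.952×10^-13 J, so L = 4·6.63×10^-34/√(8·1.67×10^-27·9.952×10^-13) = 2.30×10^-14 m = 23.0 fm.

L = 23.0 fm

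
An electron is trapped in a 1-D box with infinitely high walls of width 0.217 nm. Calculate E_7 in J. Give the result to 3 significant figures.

E_7 = 6.27×10^-17 J

For an infinite well E_n = n²h²/(8m_eL²), so E_1 = h²/(8m_eL²) = (6.626×10^-34)²/(8·9.109×10^-31·(2.17×10^-10 m)²) = 1.279×10^-18 J.
Then E_7 = 7²·E_1 = 49·1.279×10^-18 J = 6.27×10^-17 J.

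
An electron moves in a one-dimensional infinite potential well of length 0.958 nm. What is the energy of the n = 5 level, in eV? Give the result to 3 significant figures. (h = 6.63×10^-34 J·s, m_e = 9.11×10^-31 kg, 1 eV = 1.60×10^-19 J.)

E_5 = 10.3 eV

For an infinite well E_n = n²h²/(8m_eL²), so E_1 = h²/(8m_eL²) = (6.63×10^-34)²/(8·9.11×10^-31·(9.58×10^-10 m)²) = 6.572×10^-20 J.
Then E_5 = 5²·E_1 = 25·6.572×10^-20 J = 1.643×10^-18 J.
Converting, E_5 = 1.643×10^-18 J / (1.60×10^-19 J/eV) = 10.3 eV.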